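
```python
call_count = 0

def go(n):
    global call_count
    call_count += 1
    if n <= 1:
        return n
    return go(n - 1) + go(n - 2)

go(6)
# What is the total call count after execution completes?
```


go(6) calls go(5) and go(4); each non-base call branches into two more.
Let C(k) = total number of calls made by go(k), including the call to go(k) itself.
Base cases: C(0) = 1, C(1) = 1
Recurrence: C(k) = 1 + C(k-1) + C(k-2)
  C(2) = 1 + C(1) + C(0) = 1 + 1 + 1 = 3
  C(3) = 1 + C(2) + C(1) = 1 + 3 + 1 = 5
  C(4) = 1 + C(3) + C(2) = 1 + 5 + 3 = 9
  C(5) = 1 + C(4) + C(3) = 1 + 9 + 5 = 15
  C(6) = 1 + C(5) + C(4) = 1 + 15 + 9 = 25
Total calls = C(6) = 25


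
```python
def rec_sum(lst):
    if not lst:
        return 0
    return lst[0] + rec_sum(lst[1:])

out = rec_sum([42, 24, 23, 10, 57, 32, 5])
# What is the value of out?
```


rec_sum([42, 24, 23, 10, 57, 32, 5])
= 42 + rec_sum([24, 23, 10, 57, 32, 5])
= 42 + 24 + rec_sum([23, 10, 57, 32, 5])
= 42 + 24 + 23 + rec_sum([10, 57, 32, 5])
= 42 + 24 + 23 + 10 + rec_sum([57, 32, 5])
= 42 + 24 + 23 + 10 + 57 + rec_sum([32, 5])
= 42 + 24 + 23 + 10 + 57 + 32 + rec_sum([5])
= 42 + 24 + 23 + 10 + 57 + 32 + 5 + rec_sum([])
= 42 + 24 + 23 + 10 + 57 + 32 + 5 + 0
= 193


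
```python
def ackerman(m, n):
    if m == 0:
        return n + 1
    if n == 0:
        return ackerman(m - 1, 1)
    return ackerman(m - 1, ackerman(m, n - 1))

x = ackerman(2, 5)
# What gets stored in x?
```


ackerman(2, 5)
= ackerman(1, ackerman(2, 4))
First compute ackerman(2, 4) = 11
= ackerman(1, 11)
= 13


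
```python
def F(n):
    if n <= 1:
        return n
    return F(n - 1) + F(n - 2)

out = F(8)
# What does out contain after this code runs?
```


F(8)
= F(7) + F(6)
= (F(6) + F(5)) + F(6)
Computing bottom-up: F(0)=0, F(1)=1, F(2)=1, F(3)=2, F(4)=3, F(5)=5, F(6)=8, F(7)=13, F(8)=21
= 21


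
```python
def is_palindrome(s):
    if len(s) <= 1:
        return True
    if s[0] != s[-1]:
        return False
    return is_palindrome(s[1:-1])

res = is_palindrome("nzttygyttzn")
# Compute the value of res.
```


is_palindrome("nzttygyttzn")
"nzttygyttzn": s[0]='n' == s[-1]='n' -> is_palindrome("zttygyttz")
"zttygyttz": s[0]='z' == s[-1]='z' -> is_palindrome("ttygytt")
"ttygytt": s[0]='t' == s[-1]='t' -> is_palindrome("tygyt")
"tygyt": s[0]='t' == s[-1]='t' -> is_palindrome("ygy")
"ygy": s[0]='y' == s[-1]='y' -> is_palindrome("g")
"g": len <= 1 -> True
= True


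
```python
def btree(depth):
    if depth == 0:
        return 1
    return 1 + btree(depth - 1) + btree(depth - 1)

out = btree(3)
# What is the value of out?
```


btree(3)
= 1 + btree(2) + btree(2)
= 1 + 2 * btree(2)
btree(k) = 2^(k+1) - 1
btree(0) = 1
btree(1) = 3
btree(2) = 7
btree(3) = 15
btree(3) = 2^4 - 1 = 15


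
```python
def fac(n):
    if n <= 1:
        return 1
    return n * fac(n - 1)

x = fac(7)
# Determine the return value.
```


fac(7)
= 7 * fac(6)
= 7 * 6 * fac(5)
= 7 * 6 * 5 * fac(4)
= 7 * 6 * 5 * 4 * fac(3)
= 7 * 6 * 5 * 4 * 3 * fac(2)
= 7 * 6 * 5 * 4 * 3 * 2 * fac(1)
= 7 * 6 * 5 * 4 * 3 * 2 * 1
= 5040


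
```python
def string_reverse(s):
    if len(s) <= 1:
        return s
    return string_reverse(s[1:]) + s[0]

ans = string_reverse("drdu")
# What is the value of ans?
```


string_reverse("drdu")
= string_reverse("rdu") + "d"
= string_reverse("du") + "r" + "d"
= string_reverse("u") + "d" + "r" + "d"
= "u" + "d" + "r" + "d"
= "udrd"


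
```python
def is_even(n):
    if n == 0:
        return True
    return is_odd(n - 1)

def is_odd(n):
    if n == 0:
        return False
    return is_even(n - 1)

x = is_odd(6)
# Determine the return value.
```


is_odd(6)
= is_even(5)
= is_odd(4)
= is_even(3)
= is_odd(2)
= is_even(1)
= is_odd(0)
n == 0: return False
= False


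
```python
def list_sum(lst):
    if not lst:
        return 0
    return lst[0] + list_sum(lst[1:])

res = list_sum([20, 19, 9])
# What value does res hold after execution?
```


list_sum([20, 19, 9])
= 20 + list_sum([19, 9])
= 20 + 19 + list_sum([9])
= 20 + 19 + 9 + list_sum([])
= 20 + 19 + 9 + 0
= 48


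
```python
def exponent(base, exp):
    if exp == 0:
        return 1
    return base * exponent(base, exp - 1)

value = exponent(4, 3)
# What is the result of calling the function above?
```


exponent(4, 3)
= 4 * exponent(4, 2)
= 4 * 4 * exponent(4, 1)
= 4 * 4 * 4 * exponent(4, 0)
= 4 * 4 * 4 * 1
= 64


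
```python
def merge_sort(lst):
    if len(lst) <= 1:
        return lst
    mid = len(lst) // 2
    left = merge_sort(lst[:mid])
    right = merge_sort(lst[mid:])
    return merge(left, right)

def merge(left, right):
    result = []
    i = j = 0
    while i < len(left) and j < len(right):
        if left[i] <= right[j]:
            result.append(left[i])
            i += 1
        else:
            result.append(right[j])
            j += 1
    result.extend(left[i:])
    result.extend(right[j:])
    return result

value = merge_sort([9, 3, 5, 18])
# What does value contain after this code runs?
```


merge_sort([9, 3, 5, 18])
Split into [9, 3] and [5, 18]
Left sorted: [3, 9]
Right sorted: [5, 18]
Merge [3, 9] and [5, 18]
= [3, 5, 9, 18]


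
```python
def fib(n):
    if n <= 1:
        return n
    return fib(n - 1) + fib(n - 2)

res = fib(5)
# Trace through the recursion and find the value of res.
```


fib(5)
= fib(4) + fib(3)
= (fib(3) + fib(2)) + fib(3)
Computing bottom-up: fib(0)=0, fib(1)=1, fib(2)=1, fib(3)=2, fib(4)=3, fib(5)=5
= 5


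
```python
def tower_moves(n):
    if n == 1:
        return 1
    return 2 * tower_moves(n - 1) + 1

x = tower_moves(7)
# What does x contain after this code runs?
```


tower_moves(7)
= 2 * tower_moves(6) + 1
= 2 * (2 * tower_moves(5) + 1) + 1
= 2 * (2 * (2 * tower_moves(4) + 1) + 1) + 1
= 2 * (2 * (2 * (2 * tower_moves(3) + 1) + 1) + 1) + 1
= 2 * (2 * (2 * (2 * (2 * tower_moves(2) + 1) + 1) + 1) + 1) + 1
= 2 * (2 * (2 * (2 * (2 * (2 * tower_moves(1) + 1) + 1) + 1) + 1) + 1) + 1
Now compute bottom-up:
tower_moves(1) = 1
tower_moves(2) = 2 * 1 + 1 = 3
tower_moves(3) = 2 * 3 + 1 = 7
tower_moves(4) = 2 * 7 + 1 = 15
tower_moves(5) = 2 * 15 + 1 = 31
tower_moves(6) = 2 * 31 + 1 = 63
tower_moves(7) = 2 * 63 + 1 = 127
= 127


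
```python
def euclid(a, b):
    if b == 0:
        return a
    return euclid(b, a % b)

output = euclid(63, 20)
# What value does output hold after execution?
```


euclid(63, 20)
= euclid(20, 63 % 20) = euclid(20, 3)
= euclid(3, 20 % 3) = euclid(3, 2)
= euclid(2, 3 % 2) = euclid(2, 1)
= euclid(1, 2 % 1) = euclid(1, 0)
b == 0, return a = 1


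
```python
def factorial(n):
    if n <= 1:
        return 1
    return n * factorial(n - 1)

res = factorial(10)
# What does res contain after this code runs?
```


factorial(10)
= 10 * factorial(9)
= 10 * 9 * factorial(8)
= 10 * 9 * 8 * factorial(7)
= 10 * 9 * 8 * 7 * factorial(6)
= 10 * 9 * 8 * 7 * 6 * factorial(5)
= 10 * 9 * 8 * 7 * 6 * 5 * factorial(4)
= 10 * 9 * 8 * 7 * 6 * 5 * 4 * factorial(3)
= 10 * 9 * 8 * 7 * 6 * 5 * 4 * 3 * factorial(2)
= 10 * 9 * 8 * 7 * 6 * 5 * 4 * 3 * 2 * factorial(1)
= 10 * 9 * 8 * 7 * 6 * 5 * 4 * 3 * 2 * 1
= 3628800


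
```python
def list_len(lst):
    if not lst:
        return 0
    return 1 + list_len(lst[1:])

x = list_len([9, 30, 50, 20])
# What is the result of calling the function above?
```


list_len([9, 30, 50, 20])
= 1 + list_len([30, 50, 20])
= 1 + 1 + list_len([50, 20])
= 1 + 1 + 1 + list_len([20])
= 1 + 1 + 1 + 1 + list_len([])
= 1 + 1 + 1 + 1 + 0
= 4


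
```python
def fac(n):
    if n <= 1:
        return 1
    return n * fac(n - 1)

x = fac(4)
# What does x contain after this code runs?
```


fac(4)
= 4 * fac(3)
= 4 * 3 * fac(2)
= 4 * 3 * 2 * fac(1)
= 4 * 3 * 2 * 1
= 24


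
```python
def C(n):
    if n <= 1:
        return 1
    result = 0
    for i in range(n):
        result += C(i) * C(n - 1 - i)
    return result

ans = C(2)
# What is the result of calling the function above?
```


C(2)
= sum of C(i) * C(2-1-i) for i in 0..1
  C(0)*C(1) = 1*1 = 1
  C(1)*C(0) = 1*1 = 1
= 1 + 1
= 2


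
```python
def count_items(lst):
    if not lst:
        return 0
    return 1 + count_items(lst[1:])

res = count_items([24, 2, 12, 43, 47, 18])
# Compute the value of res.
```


count_items([24, 2, 12, 43, 47, 18])
= 1 + count_items([2, 12, 43, 47, 18])
= 1 + 1 + count_items([12, 43, 47, 18])
= 1 + 1 + 1 + count_items([43, 47, 18])
= 1 + 1 + 1 + 1 + count_items([47, 18])
= 1 + 1 + 1 + 1 + 1 + count_items([18])
= 1 + 1 + 1 + 1 + 1 + 1 + count_items([])
= 1 + 1 + 1 + 1 + 1 + 1 + 0
= 6


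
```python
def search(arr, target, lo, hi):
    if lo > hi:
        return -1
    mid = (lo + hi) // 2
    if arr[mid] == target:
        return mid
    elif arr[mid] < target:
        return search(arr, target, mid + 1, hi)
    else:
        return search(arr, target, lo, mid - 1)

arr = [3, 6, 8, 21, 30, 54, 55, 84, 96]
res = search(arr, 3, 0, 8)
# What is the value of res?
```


search(arr, 3, 0, 8)
lo=0, hi=8, mid=4, arr[mid]=30
30 > 3, search left half
lo=0, hi=3, mid=1, arr[mid]=6
6 > 3, search left half
lo=0, hi=0, mid=0, arr[mid]=3
arr[0] == 3, found at index 0
= 0


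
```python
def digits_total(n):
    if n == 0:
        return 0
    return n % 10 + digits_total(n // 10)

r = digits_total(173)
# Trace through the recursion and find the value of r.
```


digits_total(173)
= 3 + digits_total(17)
= 3 + 7 + digits_total(1)
= 3 + 7 + 1 + digits_total(0)
= 3 + 7 + 1 + 0
= 11


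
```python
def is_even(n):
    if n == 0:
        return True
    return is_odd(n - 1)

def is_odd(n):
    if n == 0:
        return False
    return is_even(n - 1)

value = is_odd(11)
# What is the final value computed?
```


is_odd(11)
= is_even(10)
= is_odd(9)
= is_even(8)
= is_odd(7)
= is_even(6)
= is_odd(5)
= is_even(4)
= is_odd(3)
= is_even(2)
= is_odd(1)
= is_even(0)
n == 0: return True
= True


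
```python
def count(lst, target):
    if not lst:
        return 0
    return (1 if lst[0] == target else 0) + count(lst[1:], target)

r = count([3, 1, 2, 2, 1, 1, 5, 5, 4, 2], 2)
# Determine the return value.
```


count([3, 1, 2, 2, 1, 1, 5, 5, 4, 2], 2)
lst[0]=3 != 2: 0 + count([1, 2, 2, 1, 1, 5, 5, 4, 2], 2)
lst[0]=1 != 2: 0 + count([2, 2, 1, 1, 5, 5, 4, 2], 2)
lst[0]=2 == 2: 1 + count([2, 1, 1, 5, 5, 4, 2], 2)
lst[0]=2 == 2: 1 + count([1, 1, 5, 5, 4, 2], 2)
lst[0]=1 != 2: 0 + count([1, 5, 5, 4, 2], 2)
lst[0]=1 != 2: 0 + count([5, 5, 4, 2], 2)
lst[0]=5 != 2: 0 + count([5, 4, 2], 2)
lst[0]=5 != 2: 0 + count([4, 2], 2)
lst[0]=4 != 2: 0 + count([2], 2)
lst[0]=2 == 2: 1 + count([], 2)
= 3


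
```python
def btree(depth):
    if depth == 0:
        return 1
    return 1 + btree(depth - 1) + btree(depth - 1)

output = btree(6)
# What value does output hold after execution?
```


btree(6)
= 1 + btree(5) + btree(5)
= 1 + 2 * btree(5)
btree(k) = 2^(k+1) - 1
btree(0) = 1
btree(1) = 3
btree(2) = 7
btree(3) = 15
btree(4) = 31
btree(6) = 2^7 - 1 = 127


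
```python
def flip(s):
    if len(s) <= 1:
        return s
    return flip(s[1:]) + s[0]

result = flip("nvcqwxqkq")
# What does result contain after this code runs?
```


flip("nvcqwxqkq")
= flip("vcqwxqkq") + "n"
= flip("cqwxqkq") + "v" + "n"
= flip("qwxqkq") + "c" + "v" + "n"
= flip("wxqkq") + "q" + "c" + "v" + "n"
= flip("xqkq") + "w" + "q" + "c" + "v" + "n"
= flip("qkq") + "x" + "w" + "q" + "c" + "v" + "n"
= flip("kq") + "q" + "x" + "w" + "q" + "c" + "v" + "n"
= flip("q") + "k" + "q" + "x" + "w" + "q" + "c" + "v" + "n"
= "q" + "k" + "q" + "x" + "w" + "q" + "c" + "v" + "n"
= "qkqxwqcvn"


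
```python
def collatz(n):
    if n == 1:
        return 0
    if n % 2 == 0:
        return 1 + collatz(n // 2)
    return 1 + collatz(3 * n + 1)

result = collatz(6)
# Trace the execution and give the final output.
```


collatz(6)
6 is even -> collatz(3)
3 is odd -> 3*3+1 = 10 -> collatz(10)
10 is even -> collatz(5)
5 is odd -> 3*5+1 = 16 -> collatz(16)
16 is even -> collatz(8)
8 is even -> collatz(4)
4 is even -> collatz(2)
2 is even -> collatz(1)
Reached 1 after 8 steps
= 8


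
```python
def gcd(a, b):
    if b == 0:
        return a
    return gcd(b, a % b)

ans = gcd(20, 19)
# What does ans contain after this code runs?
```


gcd(20, 19)
= gcd(19, 20 % 19) = gcd(19, 1)
= gcd(1, 19 % 1) = gcd(1, 0)
b == 0, return a = 1


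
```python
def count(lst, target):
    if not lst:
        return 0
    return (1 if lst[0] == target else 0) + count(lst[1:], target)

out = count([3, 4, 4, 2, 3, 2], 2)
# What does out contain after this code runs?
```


count([3, 4, 4, 2, 3, 2], 2)
lst[0]=3 != 2: 0 + count([4, 4, 2, 3, 2], 2)
lst[0]=4 != 2: 0 + count([4, 2, 3, 2], 2)
lst[0]=4 != 2: 0 + count([2, 3, 2], 2)
lst[0]=2 == 2: 1 + count([3, 2], 2)
lst[0]=3 != 2: 0 + count([2], 2)
lst[0]=2 == 2: 1 + count([], 2)
= 2


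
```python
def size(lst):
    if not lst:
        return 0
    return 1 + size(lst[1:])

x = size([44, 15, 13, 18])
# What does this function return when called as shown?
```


size([44, 15, 13, 18])
= 1 + size([15, 13, 18])
= 1 + 1 + size([13, 18])
= 1 + 1 + 1 + size([18])
= 1 + 1 + 1 + 1 + size([])
= 1 + 1 + 1 + 1 + 0
= 4


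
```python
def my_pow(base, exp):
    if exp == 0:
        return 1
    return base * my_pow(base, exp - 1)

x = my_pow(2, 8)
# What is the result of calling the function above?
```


my_pow(2, 8)
= 2 * my_pow(2, 7)
= 2 * 2 * my_pow(2, 6)
= 2 * 2 * 2 * my_pow(2, 5)
= 2 * 2 * 2 * 2 * my_pow(2, 4)
= 2 * 2 * 2 * 2 * 2 * my_pow(2, 3)
= 2 * 2 * 2 * 2 * 2 * 2 * my_pow(2, 2)
= 2 * 2 * 2 * 2 * 2 * 2 * 2 * my_pow(2, 1)
= 2 * 2 * 2 * 2 * 2 * 2 * 2 * 2 * my_pow(2, 0)
= 2 * 2 * 2 * 2 * 2 * 2 * 2 * 2 * 1
= 256


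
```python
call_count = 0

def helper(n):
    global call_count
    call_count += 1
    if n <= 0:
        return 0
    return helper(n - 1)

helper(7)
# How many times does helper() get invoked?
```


helper(7) calls helper(6) calls ... calls helper(0)
Total calls: 7 + 1 (for base case) = 8


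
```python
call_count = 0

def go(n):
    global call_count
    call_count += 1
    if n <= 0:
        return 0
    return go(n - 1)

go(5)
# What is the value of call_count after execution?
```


go(5) calls go(4) calls ... calls go(0)
Total calls: 5 + 1 (for base case) = 6


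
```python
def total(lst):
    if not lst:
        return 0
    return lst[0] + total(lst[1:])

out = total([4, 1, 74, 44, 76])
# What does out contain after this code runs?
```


total([4, 1, 74, 44, 76])
= 4 + total([1, 74, 44, 76])
= 4 + 1 + total([74, 44, 76])
= 4 + 1 + 74 + total([44, 76])
= 4 + 1 + 74 + 44 + total([76])
= 4 + 1 + 74 + 44 + 76 + total([])
= 4 + 1 + 74 + 44 + 76 + 0
= 199


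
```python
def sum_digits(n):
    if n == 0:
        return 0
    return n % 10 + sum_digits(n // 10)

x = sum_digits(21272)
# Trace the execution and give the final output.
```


sum_digits(21272)
= 2 + sum_digits(2127)
= 2 + 7 + sum_digits(212)
= 2 + 7 + 2 + sum_digits(21)
= 2 + 7 + 2 + 1 + sum_digits(2)
= 2 + 7 + 2 + 1 + 2 + sum_digits(0)
= 2 + 7 + 2 + 1 + 2 + 0
= 14


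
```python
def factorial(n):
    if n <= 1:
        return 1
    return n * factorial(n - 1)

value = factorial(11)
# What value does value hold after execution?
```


factorial(11)
= 11 * factorial(10)
= 11 * 10 * factorial(9)
= 11 * 10 * 9 * factorial(8)
= 11 * 10 * 9 * 8 * factorial(7)
= 11 * 10 * 9 * 8 * 7 * factorial(6)
= 11 * 10 * 9 * 8 * 7 * 6 * factorial(5)
= 11 * 10 * 9 * 8 * 7 * 6 * 5 * factorial(4)
= 11 * 10 * 9 * 8 * 7 * 6 * 5 * 4 * factorial(3)
= 11 * 10 * 9 * 8 * 7 * 6 * 5 * 4 * 3 * factorial(2)
= 11 * 10 * 9 * 8 * 7 * 6 * 5 * 4 * 3 * 2 * factorial(1)
= 11 * 10 * 9 * 8 * 7 * 6 * 5 * 4 * 3 * 2 * 1
= 39916800


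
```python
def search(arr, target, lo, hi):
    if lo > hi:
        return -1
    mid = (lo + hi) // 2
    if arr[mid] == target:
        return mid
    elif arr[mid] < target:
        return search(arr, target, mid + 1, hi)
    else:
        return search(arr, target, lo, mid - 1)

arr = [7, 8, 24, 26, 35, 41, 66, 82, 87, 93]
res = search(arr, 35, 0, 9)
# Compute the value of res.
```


search(arr, 35, 0, 9)
lo=0, hi=9, mid=4, arr[mid]=35
arr[4] == 35, found at index 4
= 4


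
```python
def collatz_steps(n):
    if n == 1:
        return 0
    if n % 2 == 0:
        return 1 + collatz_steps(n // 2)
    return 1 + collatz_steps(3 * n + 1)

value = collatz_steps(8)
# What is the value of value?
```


collatz_steps(8)
8 is even -> collatz_steps(4)
4 is even -> collatz_steps(2)
2 is even -> collatz_steps(1)
Reached 1 after 3 steps
= 3


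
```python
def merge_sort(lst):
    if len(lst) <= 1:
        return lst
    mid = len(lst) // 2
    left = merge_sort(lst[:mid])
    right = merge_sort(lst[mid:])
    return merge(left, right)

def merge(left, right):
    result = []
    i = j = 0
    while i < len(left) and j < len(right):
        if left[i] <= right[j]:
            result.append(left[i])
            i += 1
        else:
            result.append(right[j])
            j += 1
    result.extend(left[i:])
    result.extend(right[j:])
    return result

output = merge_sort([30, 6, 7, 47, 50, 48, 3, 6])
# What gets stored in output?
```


merge_sort([30, 6, 7, 47, 50, 48, 3, 6])
Split into [30, 6, 7, 47] and [50, 48, 3, 6]
Left sorted: [6, 7, 30, 47]
Right sorted: [3, 6, 48, 50]
Merge [6, 7, 30, 47] and [3, 6, 48, 50]
= [3, 6, 6, 7, 30, 47, 48, 50]


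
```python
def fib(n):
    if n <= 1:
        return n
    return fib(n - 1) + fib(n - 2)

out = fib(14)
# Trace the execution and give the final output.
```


fib(14)
= fib(13) + fib(12)
= (fib(12) + fib(11)) + fib(12)
Computing bottom-up: fib(0)=0, fib(1)=1, fib(2)=1, fib(3)=2, fib(4)=3, fib(5)=5, fib(6)=8, fib(7)=13, fib(8)=21, fib(9)=34, fib(10)=55, fib(11)=89, fib(12)=144, fib(13)=233, fib(14)=377
= 377


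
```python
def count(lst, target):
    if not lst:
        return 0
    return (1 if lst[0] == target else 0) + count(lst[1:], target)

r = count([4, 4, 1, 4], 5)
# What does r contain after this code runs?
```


count([4, 4, 1, 4], 5)
lst[0]=4 != 5: 0 + count([4, 1, 4], 5)
lst[0]=4 != 5: 0 + count([1, 4], 5)
lst[0]=1 != 5: 0 + count([4], 5)
lst[0]=4 != 5: 0 + count([], 5)
= 0


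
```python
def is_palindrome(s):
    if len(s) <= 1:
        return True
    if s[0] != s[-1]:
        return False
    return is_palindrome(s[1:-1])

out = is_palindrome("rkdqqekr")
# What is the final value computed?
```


is_palindrome("rkdqqekr")
"rkdqqekr": s[0]='r' == s[-1]='r' -> is_palindrome("kdqqek")
"kdqqek": s[0]='k' == s[-1]='k' -> is_palindrome("dqqe")
"dqqe": s[0]='d' != s[-1]='e' -> False
= False


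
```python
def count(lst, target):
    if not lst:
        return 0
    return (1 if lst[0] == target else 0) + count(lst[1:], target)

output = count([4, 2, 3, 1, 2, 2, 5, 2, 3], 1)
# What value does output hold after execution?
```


count([4, 2, 3, 1, 2, 2, 5, 2, 3], 1)
lst[0]=4 != 1: 0 + count([2, 3, 1, 2, 2, 5, 2, 3], 1)
lst[0]=2 != 1: 0 + count([3, 1, 2, 2, 5, 2, 3], 1)
lst[0]=3 != 1: 0 + count([1, 2, 2, 5, 2, 3], 1)
lst[0]=1 == 1: 1 + count([2, 2, 5, 2, 3], 1)
lst[0]=2 != 1: 0 + count([2, 5, 2, 3], 1)
lst[0]=2 != 1: 0 + count([5, 2, 3], 1)
lst[0]=5 != 1: 0 + count([2, 3], 1)
lst[0]=2 != 1: 0 + count([3], 1)
lst[0]=3 != 1: 0 + count([], 1)
= 1


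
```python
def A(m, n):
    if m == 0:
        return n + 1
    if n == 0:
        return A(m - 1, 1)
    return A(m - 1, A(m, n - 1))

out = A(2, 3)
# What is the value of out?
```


A(2, 3)
= A(1, A(2, 2))
First compute A(2, 2) = 7
= A(1, 7)
= 9


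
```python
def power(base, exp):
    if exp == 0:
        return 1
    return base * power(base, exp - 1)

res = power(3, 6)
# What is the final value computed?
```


power(3, 6)
= 3 * power(3, 5)
= 3 * 3 * power(3, 4)
= 3 * 3 * 3 * power(3, 3)
= 3 * 3 * 3 * 3 * power(3, 2)
= 3 * 3 * 3 * 3 * 3 * power(3, 1)
= 3 * 3 * 3 * 3 * 3 * 3 * power(3, 0)
= 3 * 3 * 3 * 3 * 3 * 3 * 1
= 729


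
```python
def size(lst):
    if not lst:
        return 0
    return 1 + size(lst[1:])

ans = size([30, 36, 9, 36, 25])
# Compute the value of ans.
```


size([30, 36, 9, 36, 25])
= 1 + size([36, 9, 36, 25])
= 1 + 1 + size([9, 36, 25])
= 1 + 1 + 1 + size([36, 25])
= 1 + 1 + 1 + 1 + size([25])
= 1 + 1 + 1 + 1 + 1 + size([])
= 1 + 1 + 1 + 1 + 1 + 0
= 5


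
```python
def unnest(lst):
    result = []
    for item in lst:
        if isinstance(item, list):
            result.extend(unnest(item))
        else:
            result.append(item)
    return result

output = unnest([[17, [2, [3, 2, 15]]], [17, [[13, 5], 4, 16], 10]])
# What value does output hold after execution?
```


unnest([[17, [2, [3, 2, 15]]], [17, [[13, 5], 4, 16], 10]])
Processing each element:
  [17, [2, [3, 2, 15]]] is a list -> unnest recursively -> [17, 2, 3, 2, 15]
  [17, [[13, 5], 4, 16], 10] is a list -> unnest recursively -> [17, 13, 5, 4, 16, 10]
= [17, 2, 3, 2, 15, 17, 13, 5, 4, 16, 10]


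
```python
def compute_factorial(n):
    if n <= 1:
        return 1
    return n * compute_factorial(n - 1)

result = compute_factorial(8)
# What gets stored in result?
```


compute_factorial(8)
= 8 * compute_factorial(7)
= 8 * 7 * compute_factorial(6)
= 8 * 7 * 6 * compute_factorial(5)
= 8 * 7 * 6 * 5 * compute_factorial(4)
= 8 * 7 * 6 * 5 * 4 * compute_factorial(3)
= 8 * 7 * 6 * 5 * 4 * 3 * compute_factorial(2)
= 8 * 7 * 6 * 5 * 4 * 3 * 2 * compute_factorial(1)
= 8 * 7 * 6 * 5 * 4 * 3 * 2 * 1
= 40320


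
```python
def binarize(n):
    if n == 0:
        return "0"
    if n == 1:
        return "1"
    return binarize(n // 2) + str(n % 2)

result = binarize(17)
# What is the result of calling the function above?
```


binarize(17)
= binarize(8) + "1"
= binarize(4) + "0" + "1"
= binarize(2) + "0" + "0" + "1"
= binarize(1) + "0" + "0" + "0" + "1"
= "1" + "0" + "0" + "0" + "1"
= "10001"


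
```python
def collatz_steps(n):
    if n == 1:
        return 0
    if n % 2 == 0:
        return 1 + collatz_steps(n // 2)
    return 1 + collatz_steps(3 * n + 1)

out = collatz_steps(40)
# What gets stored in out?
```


collatz_steps(40)
40 is even -> collatz_steps(20)
20 is even -> collatz_steps(10)
10 is even -> collatz_steps(5)
5 is odd -> 3*5+1 = 16 -> collatz_steps(16)
16 is even -> collatz_steps(8)
8 is even -> collatz_steps(4)
4 is even -> collatz_steps(2)
2 is even -> collatz_steps(1)
Reached 1 after 8 steps
= 8


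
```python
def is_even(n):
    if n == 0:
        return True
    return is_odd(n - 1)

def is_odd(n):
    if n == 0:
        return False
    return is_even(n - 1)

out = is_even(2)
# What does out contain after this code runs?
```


is_even(2)
= is_odd(1)
= is_even(0)
n == 0: return True
= True


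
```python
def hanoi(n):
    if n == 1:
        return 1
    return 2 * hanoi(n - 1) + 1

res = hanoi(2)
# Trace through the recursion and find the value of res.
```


hanoi(2)
= 2 * hanoi(1) + 1
Now compute bottom-up:
hanoi(1) = 1
hanoi(2) = 2 * 1 + 1 = 3
= 3


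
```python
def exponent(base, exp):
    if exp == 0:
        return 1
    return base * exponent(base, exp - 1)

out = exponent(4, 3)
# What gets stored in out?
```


exponent(4, 3)
= 4 * exponent(4, 2)
= 4 * 4 * exponent(4, 1)
= 4 * 4 * 4 * exponent(4, 0)
= 4 * 4 * 4 * 1
= 64


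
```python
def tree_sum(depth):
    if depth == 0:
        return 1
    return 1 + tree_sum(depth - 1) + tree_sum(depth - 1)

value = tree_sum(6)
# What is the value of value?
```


tree_sum(6)
= 1 + tree_sum(5) + tree_sum(5)
= 1 + 2 * tree_sum(5)
tree_sum(k) = 2^(k+1) - 1
tree_sum(0) = 1
tree_sum(1) = 3
tree_sum(2) = 7
tree_sum(3) = 15
tree_sum(4) = 31
tree_sum(6) = 2^7 - 1 = 127


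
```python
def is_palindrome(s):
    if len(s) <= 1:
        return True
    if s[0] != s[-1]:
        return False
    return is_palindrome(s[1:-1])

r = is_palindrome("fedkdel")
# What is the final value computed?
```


is_palindrome("fedkdel")
"fedkdel": s[0]='f' != s[-1]='l' -> False
= False


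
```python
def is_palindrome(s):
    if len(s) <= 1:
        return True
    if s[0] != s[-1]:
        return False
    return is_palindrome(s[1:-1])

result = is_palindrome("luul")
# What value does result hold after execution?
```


is_palindrome("luul")
"luul": s[0]='l' == s[-1]='l' -> is_palindrome("uu")
"uu": s[0]='u' == s[-1]='u' -> is_palindrome("")
"": len <= 1 -> True
= True


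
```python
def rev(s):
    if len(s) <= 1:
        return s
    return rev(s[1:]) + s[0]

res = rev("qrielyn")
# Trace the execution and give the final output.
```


rev("qrielyn")
= rev("rielyn") + "q"
= rev("ielyn") + "r" + "q"
= rev("elyn") + "i" + "r" + "q"
= rev("lyn") + "e" + "i" + "r" + "q"
= rev("yn") + "l" + "e" + "i" + "r" + "q"
= rev("n") + "y" + "l" + "e" + "i" + "r" + "q"
= "n" + "y" + "l" + "e" + "i" + "r" + "q"
= "nyleirq"


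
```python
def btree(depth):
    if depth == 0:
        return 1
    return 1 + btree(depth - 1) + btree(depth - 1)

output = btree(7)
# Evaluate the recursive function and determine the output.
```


btree(7)
= 1 + btree(6) + btree(6)
= 1 + 2 * btree(6)
btree(k) = 2^(k+1) - 1
btree(0) = 1
btree(1) = 3
btree(2) = 7
btree(3) = 15
btree(4) = 31
btree(7) = 2^8 - 1 = 255


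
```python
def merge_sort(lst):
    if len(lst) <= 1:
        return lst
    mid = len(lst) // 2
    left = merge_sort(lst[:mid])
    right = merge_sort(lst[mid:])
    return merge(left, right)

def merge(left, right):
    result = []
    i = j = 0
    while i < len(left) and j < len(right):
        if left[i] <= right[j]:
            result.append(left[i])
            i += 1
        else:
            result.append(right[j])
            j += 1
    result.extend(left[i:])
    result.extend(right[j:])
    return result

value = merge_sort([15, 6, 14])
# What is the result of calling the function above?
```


merge_sort([15, 6, 14])
Split into [15] and [6, 14]
Left sorted: [15]
Right sorted: [6, 14]
Merge [15] and [6, 14]
= [6, 14, 15]


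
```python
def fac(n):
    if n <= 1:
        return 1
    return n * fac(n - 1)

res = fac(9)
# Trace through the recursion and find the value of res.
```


fac(9)
= 9 * fac(8)
= 9 * 8 * fac(7)
= 9 * 8 * 7 * fac(6)
= 9 * 8 * 7 * 6 * fac(5)
= 9 * 8 * 7 * 6 * 5 * fac(4)
= 9 * 8 * 7 * 6 * 5 * 4 * fac(3)
= 9 * 8 * 7 * 6 * 5 * 4 * 3 * fac(2)
= 9 * 8 * 7 * 6 * 5 * 4 * 3 * 2 * fac(1)
= 9 * 8 * 7 * 6 * 5 * 4 * 3 * 2 * 1
= 362880


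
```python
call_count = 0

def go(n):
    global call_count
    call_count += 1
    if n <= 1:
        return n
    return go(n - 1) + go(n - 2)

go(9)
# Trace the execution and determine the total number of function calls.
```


go(9) calls go(8) and go(7); each non-base call branches into two more.
Let C(k) = total number of calls made by go(k), including the call to go(k) itself.
Base cases: C(0) = 1, C(1) = 1
Recurrence: C(k) = 1 + C(k-1) + C(k-2)
  C(2) = 1 + C(1) + C(0) = 1 + 1 + 1 = 3
  C(3) = 1 + C(2) + C(1) = 1 + 3 + 1 = 5
  C(4) = 1 + C(3) + C(2) = 1 + 5 + 3 = 9
  C(5) = 1 + C(4) + C(3) = 1 + 9 + 5 = 15
  C(6) = 1 + C(5) + C(4) = 1 + 15 + 9 = 25
  C(7) = 1 + C(6) + C(5) = 1 + 25 + 15 = 41
  C(8) = 1 + C(7) + C(6) = 1 + 41 + 25 = 67
  C(9) = 1 + C(8) + C(7) = 1 + 67 + 41 = 109
Total calls = C(9) = 109


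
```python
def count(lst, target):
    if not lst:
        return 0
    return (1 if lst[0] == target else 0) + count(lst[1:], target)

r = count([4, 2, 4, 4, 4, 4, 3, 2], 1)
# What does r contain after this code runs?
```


count([4, 2, 4, 4, 4, 4, 3, 2], 1)
lst[0]=4 != 1: 0 + count([2, 4, 4, 4, 4, 3, 2], 1)
lst[0]=2 != 1: 0 + count([4, 4, 4, 4, 3, 2], 1)
lst[0]=4 != 1: 0 + count([4, 4, 4, 3, 2], 1)
lst[0]=4 != 1: 0 + count([4, 4, 3, 2], 1)
lst[0]=4 != 1: 0 + count([4, 3, 2], 1)
lst[0]=4 != 1: 0 + count([3, 2], 1)
lst[0]=3 != 1: 0 + count([2], 1)
lst[0]=2 != 1: 0 + count([], 1)
= 0


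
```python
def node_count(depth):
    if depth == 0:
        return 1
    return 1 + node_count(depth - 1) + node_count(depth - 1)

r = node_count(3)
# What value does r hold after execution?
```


node_count(3)
= 1 + node_count(2) + node_count(2)
= 1 + 2 * node_count(2)
node_count(k) = 2^(k+1) - 1
node_count(0) = 1
node_count(1) = 3
node_count(2) = 7
node_count(3) = 15
node_count(3) = 2^4 - 1 = 15


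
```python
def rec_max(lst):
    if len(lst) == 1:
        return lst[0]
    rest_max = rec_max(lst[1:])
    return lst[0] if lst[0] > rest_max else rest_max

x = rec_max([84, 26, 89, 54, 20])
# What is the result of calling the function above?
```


rec_max([84, 26, 89, 54, 20])
= compare 84 with rec_max([26, 89, 54, 20])
= compare 26 with rec_max([89, 54, 20])
= compare 89 with rec_max([54, 20])
= compare 54 with rec_max([20])
Base: rec_max([20]) = 20
compare 54 with 20: max = 54
compare 89 with 54: max = 89
compare 26 with 89: max = 89
compare 84 with 89: max = 89
= 89


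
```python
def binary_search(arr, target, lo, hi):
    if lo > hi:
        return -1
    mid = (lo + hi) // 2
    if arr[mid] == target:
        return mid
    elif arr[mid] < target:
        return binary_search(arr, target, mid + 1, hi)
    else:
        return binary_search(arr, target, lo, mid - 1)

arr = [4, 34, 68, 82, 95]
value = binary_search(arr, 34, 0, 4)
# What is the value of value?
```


binary_search(arr, 34, 0, 4)
lo=0, hi=4, mid=2, arr[mid]=68
68 > 34, search left half
lo=0, hi=1, mid=0, arr[mid]=4
4 < 34, search right half
lo=1, hi=1, mid=1, arr[mid]=34
arr[1] == 34, found at index 1
= 1


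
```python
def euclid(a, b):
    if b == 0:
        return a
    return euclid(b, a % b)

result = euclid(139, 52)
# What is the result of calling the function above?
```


euclid(139, 52)
= euclid(52, 139 % 52) = euclid(52, 35)
= euclid(35, 52 % 35) = euclid(35, 17)
= euclid(17, 35 % 17) = euclid(17, 1)
= euclid(1, 17 % 1) = euclid(1, 0)
b == 0, return a = 1


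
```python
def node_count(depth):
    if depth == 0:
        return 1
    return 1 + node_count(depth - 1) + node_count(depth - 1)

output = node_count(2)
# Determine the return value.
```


node_count(2)
= 1 + node_count(1) + node_count(1)
= 1 + 2 * node_count(1)
node_count(k) = 2^(k+1) - 1
node_count(0) = 1
node_count(1) = 3
node_count(2) = 7
node_count(2) = 2^3 - 1 = 7


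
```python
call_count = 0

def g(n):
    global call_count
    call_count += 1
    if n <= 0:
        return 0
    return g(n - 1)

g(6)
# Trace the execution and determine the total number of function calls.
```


g(6) calls g(5) calls ... calls g(0)
Total calls: 6 + 1 (for base case) = 7


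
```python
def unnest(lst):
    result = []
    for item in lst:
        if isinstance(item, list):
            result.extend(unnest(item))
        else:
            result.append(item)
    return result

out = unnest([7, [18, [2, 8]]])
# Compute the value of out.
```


unnest([7, [18, [2, 8]]])
Processing each element:
  7 is not a list -> append 7
  [18, [2, 8]] is a list -> unnest recursively -> [18, 2, 8]
= [7, 18, 2, 8]


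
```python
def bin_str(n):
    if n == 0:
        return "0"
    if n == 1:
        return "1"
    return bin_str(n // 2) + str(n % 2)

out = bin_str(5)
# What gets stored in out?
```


bin_str(5)
= bin_str(2) + "1"
= bin_str(1) + "0" + "1"
= "1" + "0" + "1"
= "101"


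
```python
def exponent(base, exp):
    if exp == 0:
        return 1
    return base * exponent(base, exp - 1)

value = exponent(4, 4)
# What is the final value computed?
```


exponent(4, 4)
= 4 * exponent(4, 3)
= 4 * 4 * exponent(4, 2)
= 4 * 4 * 4 * exponent(4, 1)
= 4 * 4 * 4 * 4 * exponent(4, 0)
= 4 * 4 * 4 * 4 * 1
= 256


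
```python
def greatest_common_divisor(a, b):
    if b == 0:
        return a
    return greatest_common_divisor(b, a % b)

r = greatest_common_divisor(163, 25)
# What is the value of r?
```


greatest_common_divisor(163, 25)
= greatest_common_divisor(25, 163 % 25) = greatest_common_divisor(25, 13)
= greatest_common_divisor(13, 25 % 13) = greatest_common_divisor(13, 12)
= greatest_common_divisor(12, 13 % 12) = greatest_common_divisor(12, 1)
= greatest_common_divisor(1, 12 % 1) = greatest_common_divisor(1, 0)
b == 0, return a = 1


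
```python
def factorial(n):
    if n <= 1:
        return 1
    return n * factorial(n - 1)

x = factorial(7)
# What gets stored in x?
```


factorial(7)
= 7 * factorial(6)
= 7 * 6 * factorial(5)
= 7 * 6 * 5 * factorial(4)
= 7 * 6 * 5 * 4 * factorial(3)
= 7 * 6 * 5 * 4 * 3 * factorial(2)
= 7 * 6 * 5 * 4 * 3 * 2 * factorial(1)
= 7 * 6 * 5 * 4 * 3 * 2 * 1
= 5040


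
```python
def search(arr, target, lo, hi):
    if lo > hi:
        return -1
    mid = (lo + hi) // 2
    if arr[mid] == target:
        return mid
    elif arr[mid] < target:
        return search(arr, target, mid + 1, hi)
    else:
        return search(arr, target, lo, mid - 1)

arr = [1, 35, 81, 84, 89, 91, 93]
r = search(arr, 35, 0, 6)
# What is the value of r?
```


search(arr, 35, 0, 6)
lo=0, hi=6, mid=3, arr[mid]=84
84 > 35, search left half
lo=0, hi=2, mid=1, arr[mid]=35
arr[1] == 35, found at index 1
= 1


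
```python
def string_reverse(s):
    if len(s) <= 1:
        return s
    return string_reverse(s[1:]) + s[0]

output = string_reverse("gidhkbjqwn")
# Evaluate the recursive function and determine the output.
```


string_reverse("gidhkbjqwn")
= string_reverse("idhkbjqwn") + "g"
= string_reverse("dhkbjqwn") + "i" + "g"
= string_reverse("hkbjqwn") + "d" + "i" + "g"
= string_reverse("kbjqwn") + "h" + "d" + "i" + "g"
= string_reverse("bjqwn") + "k" + "h" + "d" + "i" + "g"
= string_reverse("jqwn") + "b" + "k" + "h" + "d" + "i" + "g"
= string_reverse("qwn") + "j" + "b" + "k" + "h" + "d" + "i" + "g"
= string_reverse("wn") + "q" + "j" + "b" + "k" + "h" + "d" + "i" + "g"
= string_reverse("n") + "w" + "q" + "j" + "b" + "k" + "h" + "d" + "i" + "g"
= "n" + "w" + "q" + "j" + "b" + "k" + "h" + "d" + "i" + "g"
= "nwqjbkhdig"


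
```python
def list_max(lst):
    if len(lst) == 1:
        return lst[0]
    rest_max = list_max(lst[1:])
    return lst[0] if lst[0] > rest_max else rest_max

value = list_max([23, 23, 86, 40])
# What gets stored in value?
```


list_max([23, 23, 86, 40])
= compare 23 with list_max([23, 86, 40])
= compare 23 with list_max([86, 40])
= compare 86 with list_max([40])
Base: list_max([40]) = 40
compare 86 with 40: max = 86
compare 23 with 86: max = 86
compare 23 with 86: max = 86
= 86


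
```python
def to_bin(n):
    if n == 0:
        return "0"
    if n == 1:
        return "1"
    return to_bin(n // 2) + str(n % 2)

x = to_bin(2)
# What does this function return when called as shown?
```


to_bin(2)
= to_bin(1) + "0"
= "1" + "0"
= "10"


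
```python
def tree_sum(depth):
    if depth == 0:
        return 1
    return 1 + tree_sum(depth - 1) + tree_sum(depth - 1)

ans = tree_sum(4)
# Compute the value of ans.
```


tree_sum(4)
= 1 + tree_sum(3) + tree_sum(3)
= 1 + 2 * tree_sum(3)
tree_sum(k) = 2^(k+1) - 1
tree_sum(0) = 1
tree_sum(1) = 3
tree_sum(2) = 7
tree_sum(3) = 15
tree_sum(4) = 31
tree_sum(4) = 2^5 - 1 = 31


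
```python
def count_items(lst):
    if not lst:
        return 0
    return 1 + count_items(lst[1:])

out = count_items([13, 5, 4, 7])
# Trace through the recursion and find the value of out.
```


count_items([13, 5, 4, 7])
= 1 + count_items([5, 4, 7])
= 1 + 1 + count_items([4, 7])
= 1 + 1 + 1 + count_items([7])
= 1 + 1 + 1 + 1 + count_items([])
= 1 + 1 + 1 + 1 + 0
= 4


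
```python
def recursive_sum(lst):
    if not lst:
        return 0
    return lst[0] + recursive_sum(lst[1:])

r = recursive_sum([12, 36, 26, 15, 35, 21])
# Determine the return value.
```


recursive_sum([12, 36, 26, 15, 35, 21])
= 12 + recursive_sum([36, 26, 15, 35, 21])
= 12 + 36 + recursive_sum([26, 15, 35, 21])
= 12 + 36 + 26 + recursive_sum([15, 35, 21])
= 12 + 36 + 26 + 15 + recursive_sum([35, 21])
= 12 + 36 + 26 + 15 + 35 + recursive_sum([21])
= 12 + 36 + 26 + 15 + 35 + 21 + recursive_sum([])
= 12 + 36 + 26 + 15 + 35 + 21 + 0
= 145


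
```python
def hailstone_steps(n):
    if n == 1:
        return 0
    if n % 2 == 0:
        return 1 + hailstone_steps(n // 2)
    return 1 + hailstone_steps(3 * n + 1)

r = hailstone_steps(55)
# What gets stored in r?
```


hailstone_steps(55)
55 is odd -> 3*55+1 = 166 -> hailstone_steps(166)
166 is even -> hailstone_steps(83)
83 is odd -> 3*83+1 = 250 -> hailstone_steps(250)
250 is even -> hailstone_steps(125)
125 is odd -> 3*125+1 = 376 -> hailstone_steps(376)
376 is even -> hailstone_steps(188)
188 is even -> hailstone_steps(94)
94 is even -> hailstone_steps(47)
47 is odd -> 3*47+1 = 142 -> hailstone_steps(142)
142 is even -> hailstone_steps(71)
71 is odd -> 3*71+1 = 214 -> hailstone_steps(214)
214 is even -> hailstone_steps(107)
107 is odd -> 3*107+1 = 322 -> hailstone_steps(322)
322 is even -> hailstone_steps(161)
161 is odd -> 3*161+1 = 484 -> hailstone_steps(484)
484 is even -> hailstone_steps(242)
242 is even -> hailstone_steps(121)
121 is odd -> 3*121+1 = 364 -> hailstone_steps(364)
364 is even -> hailstone_steps(182)
182 is even -> hailstone_steps(91)
91 is odd -> 3*91+1 = 274 -> hailstone_steps(274)
274 is even -> hailstone_steps(137)
137 is odd -> 3*137+1 = 412 -> hailstone_steps(412)
412 is even -> hailstone_steps(206)
206 is even -> hailstone_steps(103)
103 is odd -> 3*103+1 = 310 -> hailstone_steps(310)
310 is even -> hailstone_steps(155)
155 is odd -> 3*155+1 = 466 -> hailstone_steps(466)
466 is even -> hailstone_steps(233)
233 is odd -> 3*233+1 = 700 -> hailstone_steps(700)
700 is even -> hailstone_steps(350)
350 is even -> hailstone_steps(175)
175 is odd -> 3*175+1 = 526 -> hailstone_steps(526)
526 is even -> hailstone_steps(263)
263 is odd -> 3*263+1 = 790 -> hailstone_steps(790)
790 is even -> hailstone_steps(395)
395 is odd -> 3*395+1 = 1186 -> hailstone_steps(1186)
1186 is even -> hailstone_steps(593)
593 is odd -> 3*593+1 = 1780 -> hailstone_steps(1780)
1780 is even -> hailstone_steps(890)
890 is even -> hailstone_steps(445)
445 is odd -> 3*445+1 = 1336 -> hailstone_steps(1336)
1336 is even -> hailstone_steps(668)
668 is even -> hailstone_steps(334)
334 is even -> hailstone_steps(167)
167 is odd -> 3*167+1 = 502 -> hailstone_steps(502)
502 is even -> hailstone_steps(251)
251 is odd -> 3*251+1 = 754 -> hailstone_steps(754)
754 is even -> hailstone_steps(377)
377 is odd -> 3*377+1 = 1132 -> hailstone_steps(1132)
1132 is even -> hailstone_steps(566)
566 is even -> hailstone_steps(283)
283 is odd -> 3*283+1 = 850 -> hailstone_steps(850)
850 is even -> hailstone_steps(425)
425 is odd -> 3*425+1 = 1276 -> hailstone_steps(1276)
1276 is even -> hailstone_steps(638)
638 is even -> hailstone_steps(319)
319 is odd -> 3*319+1 = 958 -> hailstone_steps(958)
958 is even -> hailstone_steps(479)
479 is odd -> 3*479+1 = 1438 -> hailstone_steps(1438)
1438 is even -> hailstone_steps(719)
719 is odd -> 3*719+1 = 2158 -> hailstone_steps(2158)
2158 is even -> hailstone_steps(1079)
1079 is odd -> 3*1079+1 = 3238 -> hailstone_steps(3238)
3238 is even -> hailstone_steps(1619)
1619 is odd -> 3*1619+1 = 4858 -> hailstone_steps(4858)
4858 is even -> hailstone_steps(2429)
2429 is odd -> 3*2429+1 = 7288 -> hailstone_steps(7288)
7288 is even -> hailstone_steps(3644)
3644 is even -> hailstone_steps(1822)
1822 is even -> hailstone_steps(911)
911 is odd -> 3*911+1 = 2734 -> hailstone_steps(2734)
2734 is even -> hailstone_steps(1367)
1367 is odd -> 3*1367+1 = 4102 -> hailstone_steps(4102)
4102 is even -> hailstone_steps(2051)
2051 is odd -> 3*2051+1 = 6154 -> hailstone_steps(6154)
6154 is even -> hailstone_steps(3077)
3077 is odd -> 3*3077+1 = 9232 -> hailstone_steps(9232)
9232 is even -> hailstone_steps(4616)
4616 is even -> hailstone_steps(2308)
2308 is even -> hailstone_steps(1154)
1154 is even -> hailstone_steps(577)
577 is odd -> 3*577+1 = 1732 -> hailstone_steps(1732)
1732 is even -> hailstone_steps(866)
866 is even -> hailstone_steps(433)
433 is odd -> 3*433+1 = 1300 -> hailstone_steps(1300)
1300 is even -> hailstone_steps(650)
650 is even -> hailstone_steps(325)
325 is odd -> 3*325+1 = 976 -> hailstone_steps(976)
976 is even -> hailstone_steps(488)
488 is even -> hailstone_steps(244)
244 is even -> hailstone_steps(122)
122 is even -> hailstone_steps(61)
61 is odd -> 3*61+1 = 184 -> hailstone_steps(184)
184 is even -> hailstone_steps(92)
92 is even -> hailstone_steps(46)
46 is even -> hailstone_steps(23)
23 is odd -> 3*23+1 = 70 -> hailstone_steps(70)
70 is even -> hailstone_steps(35)
35 is odd -> 3*35+1 = 106 -> hailstone_steps(106)
106 is even -> hailstone_steps(53)
53 is odd -> 3*53+1 = 160 -> hailstone_steps(160)
160 is even -> hailstone_steps(80)
80 is even -> hailstone_steps(40)
40 is even -> hailstone_steps(20)
20 is even -> hailstone_steps(10)
10 is even -> hailstone_steps(5)
5 is odd -> 3*5+1 = 16 -> hailstone_steps(16)
16 is even -> hailstone_steps(8)
8 is even -> hailstone_steps(4)
4 is even -> hailstone_steps(2)
2 is even -> hailstone_steps(1)
Reached 1 after 112 steps
= 112
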